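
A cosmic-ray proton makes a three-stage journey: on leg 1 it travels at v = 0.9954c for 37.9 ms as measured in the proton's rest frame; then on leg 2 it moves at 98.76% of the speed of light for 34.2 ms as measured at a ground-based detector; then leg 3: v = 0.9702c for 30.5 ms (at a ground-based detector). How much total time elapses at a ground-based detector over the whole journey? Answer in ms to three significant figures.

Δt = 460 ms

Leg 1: γ = 1/√(1 − 0.9954²) = 1/√0.009179 = 10.44; Δt_1 = 10.44 × 37.9 = 395.6 ms.
Leg 2: 34.2 ms is already measured at a ground-based detector.
Leg 3: 30.5 ms is already measured at a ground-based detector.
Total: 395.6 + 34.20 + 30.50 ms.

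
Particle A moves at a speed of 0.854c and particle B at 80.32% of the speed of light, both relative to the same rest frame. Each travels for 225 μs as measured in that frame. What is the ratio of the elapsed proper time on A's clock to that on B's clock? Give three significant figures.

A: γ = 1/√(1 − 0.854²) = 1/√0.2707 = 1.922. B: β = 0.8032; γ = 1/√(1 − 0.8032²) = 1/√0.3549 = 1.679.
τ_A/τ_B = γ_B/γ_A = 1.679/1.922 = 0.8734, so τ_A/τ_B = 0.8734.

τ_A/τ_B = 0.873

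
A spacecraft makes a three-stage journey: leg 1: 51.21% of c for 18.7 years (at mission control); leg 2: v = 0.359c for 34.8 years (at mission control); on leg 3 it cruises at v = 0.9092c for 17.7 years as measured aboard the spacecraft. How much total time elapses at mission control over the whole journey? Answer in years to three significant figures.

Leg 1: 18.7 years is already measured at mission control.
Leg 2: 34.8 years is already measured at mission control.
Leg 3: γ = 1/√(1 − 0.9092²) = 1/√0.1734 = 2.402; Δt_3 = 2.402 × 17.7 = 42.51 years.
Total: 18.70 + 34.80 + 42.51 years.

Δt = 96.0 years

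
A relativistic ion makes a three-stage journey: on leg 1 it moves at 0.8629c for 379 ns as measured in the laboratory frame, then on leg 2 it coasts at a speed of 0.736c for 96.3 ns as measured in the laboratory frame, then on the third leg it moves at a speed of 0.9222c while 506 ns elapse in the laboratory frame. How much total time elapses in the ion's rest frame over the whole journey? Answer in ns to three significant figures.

τ = 452 ns

Leg 1: γ = 1/√(1 − 0.8629²) = 1/√0.2554 = 1.979; τ_1 = 379/1.979 = 191.5 ns.
Leg 2: γ = 1/√(1 − 0.736²) = 1/√0.4583 = 1.477; τ_2 = 96.3/1.477 = 65.19 ns.
Leg 3: γ = 1/√(1 − 0.9222²) = 1/√0.1495 = 2.586; τ_3 = 506/2.586 = 195.7 ns.
Total: 191.5 + 65.19 + 195.7 ns.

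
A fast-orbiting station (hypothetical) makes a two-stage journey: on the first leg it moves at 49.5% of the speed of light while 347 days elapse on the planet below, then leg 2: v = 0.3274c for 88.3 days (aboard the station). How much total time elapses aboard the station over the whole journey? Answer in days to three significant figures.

Leg 1: β = 0.495; γ = 1/√(1 − 0.495²) = 1/√0.7550 = 1.151; τ_1 = 347/1.151 = 301.5 days.
Leg 2: 88.3 days is already measured aboard the station.
Total: 301.5 + 88.30 days.

τ = 390 days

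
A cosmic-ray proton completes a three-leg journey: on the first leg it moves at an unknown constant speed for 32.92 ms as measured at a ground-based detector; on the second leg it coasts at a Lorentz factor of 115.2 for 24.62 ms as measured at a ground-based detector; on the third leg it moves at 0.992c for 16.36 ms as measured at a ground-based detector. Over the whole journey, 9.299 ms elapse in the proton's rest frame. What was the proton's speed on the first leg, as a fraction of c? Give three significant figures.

Leg 1: speed unknown; τ_1 = 32.92/γ_1.
Leg 2: γ = 115.2; τ_2 = 24.62/115.2 = 0.2137 ms.
Leg 3: γ = 1/√(1 − 0.992²) = 1/√0.01594 = 7.922; τ_3 = 16.36/7.922 = 2.065 ms.
Total proper time: τ_1 + 0.2137 + 2.065 = 9.299, so τ_1 = 9.299 − 2.279 = 7.020 ms.
γ_1 = 32.92/7.020 = 4.689; β = √(1 − 1/γ²) = √0.9545.

β = 0.977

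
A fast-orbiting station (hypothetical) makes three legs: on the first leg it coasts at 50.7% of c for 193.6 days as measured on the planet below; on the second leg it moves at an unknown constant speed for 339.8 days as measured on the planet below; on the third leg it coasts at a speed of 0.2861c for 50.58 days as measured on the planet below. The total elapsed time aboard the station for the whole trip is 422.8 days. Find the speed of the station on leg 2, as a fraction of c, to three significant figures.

Leg 1: β = 0.507; γ = 1/√(1 − 0.507²) = 1/√0.7430 = 1.160; τ_1 = 193.6/1.160 = 166.9 days.
Leg 2: speed unknown; τ_2 = 339.8/γ_2.
Leg 3: γ = 1/√(1 − 0.2861²) = 1/√0.9181 = 1.044; τ_3 = 50.58/1.044 = 48.47 days.
Total proper time: 166.9 + τ_2 + 48.47 = 422.8, so τ_2 = 422.8 − 215.3 = 207.5 days.
γ_2 = 339.8/207.5 = 1.638; β = √(1 − 1/γ²) = √0.6272.

β = 0.792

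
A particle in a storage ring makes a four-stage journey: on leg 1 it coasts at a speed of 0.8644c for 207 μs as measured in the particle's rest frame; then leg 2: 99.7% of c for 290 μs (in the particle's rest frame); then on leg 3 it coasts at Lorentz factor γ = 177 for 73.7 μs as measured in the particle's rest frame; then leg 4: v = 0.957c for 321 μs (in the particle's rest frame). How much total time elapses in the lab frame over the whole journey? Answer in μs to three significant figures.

Δt = 1.83×10⁴ μs

Leg 1: γ = 1/√(1 − 0.8644²) = 1/√0.2528 = 1.989; Δt_1 = 1.989 × 207 = 411.7 μs.
Leg 2: β = 0.997; γ = 1/√(1 − 0.997²) = 1/√0.005991 = 12.92; Δt_2 = 12.92 × 290 = 3747 μs.
Leg 3: γ = 177; Δt_3 = 177.0 × 73.7 = 1.304×10⁴ μs.
Leg 4: γ = 1/√(1 − 0.957²) = 1/√0.08415 = 3.447; Δt_4 = 3.447 × 321 = 1107 μs.
Total: 411.7 + 3747 + 1.304×10⁴ + 1107 μs.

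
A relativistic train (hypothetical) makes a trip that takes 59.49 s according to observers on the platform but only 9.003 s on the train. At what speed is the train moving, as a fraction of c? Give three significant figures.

β = 0.988

The proper time is measured on the train (both events occur at the train's location); Δt is measured on the platform. γ = Δt/τ = 59.49/9.003 = 6.608.
β = √(1 − 1/γ²) = √(1 − 0.02290) = √0.9771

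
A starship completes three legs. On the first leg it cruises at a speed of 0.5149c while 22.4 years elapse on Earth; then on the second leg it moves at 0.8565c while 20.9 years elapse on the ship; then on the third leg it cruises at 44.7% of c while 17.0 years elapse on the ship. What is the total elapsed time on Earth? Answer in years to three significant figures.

Δt = 81.9 years

Leg 1: 22.4 years is already measured on Earth.
Leg 2: γ = 1/√(1 − 0.8565²) = 1/√0.2664 = 1.937; Δt_2 = 1.937 × 20.9 = 40.49 years.
Leg 3: β = 0.447; γ = 1/√(1 − 0.447²) = 1/√0.8002 = 1.118; Δt_3 = 1.118 × 17.0 = 19.00 years.
Total: 22.40 + 40.49 + 19.00 years.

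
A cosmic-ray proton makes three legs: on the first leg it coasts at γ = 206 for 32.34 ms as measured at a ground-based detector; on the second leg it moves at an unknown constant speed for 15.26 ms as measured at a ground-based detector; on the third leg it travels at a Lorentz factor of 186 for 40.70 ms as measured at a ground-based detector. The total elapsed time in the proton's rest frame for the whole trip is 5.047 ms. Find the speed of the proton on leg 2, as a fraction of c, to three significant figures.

Leg 1: γ = 206; τ_1 = 32.34/206.0 = 0.1570 ms.
Leg 2: speed unknown; τ_2 = 15.26/γ_2.
Leg 3: γ = 186; τ_3 = 40.70/186.0 = 0.2188 ms.
Total proper time: 0.1570 + τ_2 + 0.2188 = 5.047, so τ_2 = 5.047 − 0.3758 = 4.671 ms.
γ_2 = 15.26/4.671 = 3.267; β = √(1 − 1/γ²) = √0.9063.

β = 0.952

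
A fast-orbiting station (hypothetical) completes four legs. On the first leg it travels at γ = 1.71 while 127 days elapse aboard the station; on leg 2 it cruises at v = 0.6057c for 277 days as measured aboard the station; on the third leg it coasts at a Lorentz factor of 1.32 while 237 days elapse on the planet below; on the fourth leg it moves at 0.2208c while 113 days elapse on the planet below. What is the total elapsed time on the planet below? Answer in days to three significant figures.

Δt = 915 days

Leg 1: γ = 1.71; Δt_1 = 1.710 × 127 = 217.2 days.
Leg 2: γ = 1/√(1 − 0.6057²) = 1/√0.6331 = 1.257; Δt_2 = 1.257 × 277 = 348.1 days.
Leg 3: 237 days is already measured on the planet below.
Leg 4: 113 days is already measured on the planet below.
Total: 217.2 + 348.1 + 237.0 + 113.0 days.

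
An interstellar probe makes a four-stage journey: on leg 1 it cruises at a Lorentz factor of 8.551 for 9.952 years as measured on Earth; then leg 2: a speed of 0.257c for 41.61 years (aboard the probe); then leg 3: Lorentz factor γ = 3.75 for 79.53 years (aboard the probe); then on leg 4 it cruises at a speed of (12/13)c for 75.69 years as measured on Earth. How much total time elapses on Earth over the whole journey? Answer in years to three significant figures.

Leg 1: 9.952 years is already measured on Earth.
Leg 2: γ = 1/√(1 − 0.257²) = 1/√0.9340 = 1.035; Δt_2 = 1.035 × 41.61 = 43.06 years.
Leg 3: γ = 3.75; Δt_3 = 3.750 × 79.53 = 298.2 years.
Leg 4: 75.69 years is already measured on Earth.
Total: 9.952 + 43.06 + 298.2 + 75.69 years.

Δt = 427 years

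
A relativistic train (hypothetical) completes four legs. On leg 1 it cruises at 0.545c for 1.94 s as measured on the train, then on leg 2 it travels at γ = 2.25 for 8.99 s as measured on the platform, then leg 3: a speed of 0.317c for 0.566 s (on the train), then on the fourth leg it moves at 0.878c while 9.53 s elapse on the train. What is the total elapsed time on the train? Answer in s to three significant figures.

τ = 16.0 s

Leg 1: 1.94 s is already measured on the train.
Leg 2: γ = 2.25; τ_2 = 8.99/2.250 = 3.996 s.
Leg 3: 0.566 s is already measured on the train.
Leg 4: 9.53 s is already measured on the train.
Total: 1.940 + 3.996 + 0.5660 + 9.530 s.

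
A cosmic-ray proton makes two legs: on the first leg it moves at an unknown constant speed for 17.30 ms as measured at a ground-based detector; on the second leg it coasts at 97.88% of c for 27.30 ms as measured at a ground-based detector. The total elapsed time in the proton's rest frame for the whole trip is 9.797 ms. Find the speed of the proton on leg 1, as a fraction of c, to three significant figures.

β = 0.970

Leg 1: speed unknown; τ_1 = 17.30/γ_1.
Leg 2: β = 0.9788; γ = 1/√(1 − 0.9788²) = 1/√0.04195 = 4.882; τ_2 = 27.30/4.882 = 5.592 ms.
Total proper time: τ_1 + 5.592 = 9.797, so τ_1 = 9.797 − 5.592 = 4.205 ms.
γ_1 = 17.30/4.205 = 4.114; β = √(1 − 1/γ²) = √0.9409.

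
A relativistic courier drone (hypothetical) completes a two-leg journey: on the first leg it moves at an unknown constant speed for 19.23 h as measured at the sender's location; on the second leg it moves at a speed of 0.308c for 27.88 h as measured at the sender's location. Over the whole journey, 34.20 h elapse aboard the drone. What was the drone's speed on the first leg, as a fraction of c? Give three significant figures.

Leg 1: speed unknown; τ_1 = 19.23/γ_1.
Leg 2: γ = 1/√(1 − 0.308²) = 1/√0.9051 = 1.051; τ_2 = 27.88/1.051 = 26.52 h.
Total proper time: τ_1 + 26.52 = 34.20, so τ_1 = 34.20 − 26.52 = 7.675 h.
γ_1 = 19.23/7.675 = 2.505; β = √(1 − 1/γ²) = √0.8407.

β = 0.917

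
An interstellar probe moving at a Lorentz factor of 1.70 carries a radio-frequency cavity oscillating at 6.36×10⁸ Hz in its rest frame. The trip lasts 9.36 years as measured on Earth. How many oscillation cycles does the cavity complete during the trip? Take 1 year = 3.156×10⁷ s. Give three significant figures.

γ = 1.70
The oscillator's own cycle count is N = f × τ where τ is the proper time aboard the probe. τ = Δt/γ = 9.36/1.700 = 5.506 years = 1.738×10⁸ s.
N = 6.36×10⁸ × 1.738×10⁸ = 1.105×10¹⁷.

N = 1.11×10¹⁷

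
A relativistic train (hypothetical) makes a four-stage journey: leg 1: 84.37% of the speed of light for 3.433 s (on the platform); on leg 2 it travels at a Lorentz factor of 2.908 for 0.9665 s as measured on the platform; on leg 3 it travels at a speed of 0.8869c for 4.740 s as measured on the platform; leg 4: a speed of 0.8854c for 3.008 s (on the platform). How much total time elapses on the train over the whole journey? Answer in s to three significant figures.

τ = 5.76 s

Leg 1: β = 0.8437; γ = 1/√(1 − 0.8437²) = 1/√0.2882 = 1.863; τ_1 = 3.433/1.863 = 1.843 s.
Leg 2: γ = 2.908; τ_2 = 0.9665/2.908 = 0.3324 s.
Leg 3: γ = 1/√(1 − 0.8869²) = 1/√0.2134 = 2.165; τ_3 = 4.740/2.165 = 2.190 s.
Leg 4: γ = 1/√(1 − 0.8854²) = 1/√0.2161 = 2.151; τ_4 = 3.008/2.151 = 1.398 s.
Total: 1.843 + 0.3324 + 2.190 + 1.398 s.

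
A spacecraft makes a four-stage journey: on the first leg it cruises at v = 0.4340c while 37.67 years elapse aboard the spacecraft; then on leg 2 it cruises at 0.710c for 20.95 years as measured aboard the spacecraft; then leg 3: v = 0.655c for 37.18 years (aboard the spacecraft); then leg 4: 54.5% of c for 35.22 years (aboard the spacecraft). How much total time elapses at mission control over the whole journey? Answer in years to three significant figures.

Δt = 163 years

Leg 1: γ = 1/√(1 − 0.4340²) = 1/√0.8116 = 1.110; Δt_1 = 1.110 × 37.67 = 41.81 years.
Leg 2: γ = 1/√(1 − 0.710²) = 1/√0.4959 = 1.420; Δt_2 = 1.420 × 20.95 = 29.75 years.
Leg 3: γ = 1/√(1 − 0.655²) = 1/√0.5710 = 1.323; Δt_3 = 1.323 × 37.18 = 49.20 years.
Leg 4: β = 0.545; γ = 1/√(1 − 0.545²) = 1/√0.7030 = 1.193; Δt_4 = 1.193 × 35.22 = 42.01 years.
Total: 41.81 + 29.75 + 49.20 + 42.01 years.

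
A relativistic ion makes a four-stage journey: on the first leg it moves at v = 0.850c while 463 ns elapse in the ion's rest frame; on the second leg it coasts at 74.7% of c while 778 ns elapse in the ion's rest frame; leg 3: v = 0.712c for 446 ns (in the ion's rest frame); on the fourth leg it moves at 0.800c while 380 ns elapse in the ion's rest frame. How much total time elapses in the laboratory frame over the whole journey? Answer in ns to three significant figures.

Δt = 3320 ns

Leg 1: γ = 1/√(1 − 0.850²) = 1/√0.2775 = 1.898; Δt_1 = 1.898 × 463 = 878.9 ns.
Leg 2: β = 0.747; γ = 1/√(1 − 0.747²) = 1/√0.4420 = 1.504; Δt_2 = 1.504 × 778 = 1170 ns.
Leg 3: γ = 1/√(1 − 0.712²) = 1/√0.4931 = 1.424; Δt_3 = 1.424 × 446 = 635.2 ns.
Leg 4: γ = 1/√(1 − 0.800²) = 5/3 ≈ 1.667; Δt_4 = 1.667 × 380 = 633.3 ns.
Total: 878.9 + 1170 + 635.2 + 633.3 ns.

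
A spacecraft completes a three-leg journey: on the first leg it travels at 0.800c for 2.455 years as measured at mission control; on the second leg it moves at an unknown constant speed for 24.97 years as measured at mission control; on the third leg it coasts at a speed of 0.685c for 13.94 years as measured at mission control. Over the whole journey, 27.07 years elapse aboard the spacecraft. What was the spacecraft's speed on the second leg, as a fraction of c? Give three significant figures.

Leg 1: γ = 1/√(1 − 0.800²) = 5/3 ≈ 1.667; τ_1 = 2.455/1.667 = 1.473 years.
Leg 2: speed unknown; τ_2 = 24.97/γ_2.
Leg 3: γ = 1/√(1 − 0.685²) = 1/√0.5308 = 1.373; τ_3 = 13.94/1.373 = 10.16 years.
Total proper time: 1.473 + τ_2 + 10.16 = 27.07, so τ_2 = 27.07 − 11.63 = 15.44 years.
γ_2 = 24.97/15.44 = 1.617; β = √(1 − 1/γ²) = √0.6176.

β = 0.786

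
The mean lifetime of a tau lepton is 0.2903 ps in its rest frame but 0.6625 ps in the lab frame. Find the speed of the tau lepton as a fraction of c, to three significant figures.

v = 0.899c

γ = Δt/τ₀ = 0.6625/0.2903 = 2.282
β = √(1 − 1/γ²) = √(1 − 0.1920) = √0.8080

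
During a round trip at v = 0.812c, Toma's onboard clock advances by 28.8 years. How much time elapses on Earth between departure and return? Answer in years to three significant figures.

γ = 1/√(1 − 0.812²) = 1/√0.3407 = 1.713
Earth-frame duration is the dilated interval: Δt = γτ = 1.713 × 28.8 years.

Δt = 49.3 years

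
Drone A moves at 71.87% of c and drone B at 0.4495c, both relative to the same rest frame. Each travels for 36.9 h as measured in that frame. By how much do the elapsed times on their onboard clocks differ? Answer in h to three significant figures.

A: β = 0.7187; γ = 1/√(1 − 0.7187²) = 1/√0.4835 = 1.438; τ_A = 36.9/1.438 = 25.66 h.
B: γ = 1/√(1 − 0.4495²) = 1/√0.7979 = 1.119; τ_B = 36.9/1.119 = 32.96 h.

|τ_A − τ_B| = 7.30 h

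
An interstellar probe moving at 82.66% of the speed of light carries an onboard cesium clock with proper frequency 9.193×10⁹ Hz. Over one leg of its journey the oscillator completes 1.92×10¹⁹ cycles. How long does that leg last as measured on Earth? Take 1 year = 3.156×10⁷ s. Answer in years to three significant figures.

Δt = 118 years

β = 0.8266; γ = 1/√(1 − 0.8266²) = 1/√0.3167 = 1.777
Proper time for N cycles: τ = N/f = 1.92×10¹⁹/(9.193×10⁹) = 2.089×10⁹ s = 66.18 years.
Lab-frame duration Δt = γτ = 1.777 × 66.18 = 117.6 years.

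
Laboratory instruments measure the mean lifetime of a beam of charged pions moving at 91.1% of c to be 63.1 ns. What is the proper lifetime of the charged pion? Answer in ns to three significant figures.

β = 0.911; γ = 1/√(1 − 0.911²) = 1/√0.1701 = 2.425
The lab-frame lifetime is the dilated interval; the proper lifetime is τ₀ = Δt/γ = 63.1/2.425 ns.

τ₀ = 26.0 ns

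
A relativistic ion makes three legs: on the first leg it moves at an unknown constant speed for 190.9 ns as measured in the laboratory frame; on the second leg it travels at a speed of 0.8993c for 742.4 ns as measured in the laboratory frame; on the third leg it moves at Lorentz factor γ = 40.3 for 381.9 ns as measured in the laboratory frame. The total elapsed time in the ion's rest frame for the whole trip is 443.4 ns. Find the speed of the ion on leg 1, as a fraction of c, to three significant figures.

Leg 1: speed unknown; τ_1 = 190.9/γ_1.
Leg 2: γ = 1/√(1 − 0.8993²) = 1/√0.1913 = 2.287; τ_2 = 742.4/2.287 = 324.7 ns.
Leg 3: γ = 40.3; τ_3 = 381.9/40.30 = 9.476 ns.
Total proper time: τ_1 + 324.7 + 9.476 = 443.4, so τ_1 = 443.4 − 334.2 = 109.2 ns.
γ_1 = 190.9/109.2 = 1.747; β = √(1 − 1/γ²) = √0.6725.

β = 0.820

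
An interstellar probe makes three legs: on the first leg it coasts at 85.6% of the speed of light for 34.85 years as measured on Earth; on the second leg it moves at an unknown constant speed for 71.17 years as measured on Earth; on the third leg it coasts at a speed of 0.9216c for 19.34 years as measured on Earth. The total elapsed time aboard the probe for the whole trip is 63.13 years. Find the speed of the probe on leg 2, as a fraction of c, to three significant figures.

Leg 1: β = 0.856; γ = 1/√(1 − 0.856²) = 1/√0.2673 = 1.934; τ_1 = 34.85/1.934 = 18.02 years.
Leg 2: speed unknown; τ_2 = 71.17/γ_2.
Leg 3: γ = 1/√(1 − 0.9216²) = 1/√0.1507 = 2.576; τ_3 = 19.34/2.576 = 7.507 years.
Total proper time: 18.02 + τ_2 + 7.507 = 63.13, so τ_2 = 63.13 − 25.52 = 37.61 years.
γ_2 = 71.17/37.61 = 1.892; β = √(1 − 1/γ²) = √0.7208.

β = 0.849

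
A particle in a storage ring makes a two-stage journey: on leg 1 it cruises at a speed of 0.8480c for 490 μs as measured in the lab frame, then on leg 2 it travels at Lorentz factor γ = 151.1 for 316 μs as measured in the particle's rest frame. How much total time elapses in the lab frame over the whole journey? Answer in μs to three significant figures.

Δt = 4.82×10⁴ μs

Leg 1: 490 μs is already measured in the lab frame.
Leg 2: γ = 151.1; Δt_2 = 151.1 × 316 = 4.775×10⁴ μs.
Total: 490.0 + 4.775×10⁴ μs.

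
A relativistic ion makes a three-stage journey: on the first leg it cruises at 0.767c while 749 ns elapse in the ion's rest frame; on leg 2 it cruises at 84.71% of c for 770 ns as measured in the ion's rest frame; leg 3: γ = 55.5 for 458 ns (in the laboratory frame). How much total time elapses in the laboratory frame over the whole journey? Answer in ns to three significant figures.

Leg 1: γ = 1/√(1 − 0.767²) = 1/√0.4117 = 1.558; Δt_1 = 1.558 × 749 = 1167 ns.
Leg 2: β = 0.8471; γ = 1/√(1 − 0.8471²) = 1/√0.2824 = 1.882; Δt_2 = 1.882 × 770 = 1449 ns.
Leg 3: 458 ns is already measured in the laboratory frame.
Total: 1167 + 1449 + 458.0 ns.

Δt = 3070 ns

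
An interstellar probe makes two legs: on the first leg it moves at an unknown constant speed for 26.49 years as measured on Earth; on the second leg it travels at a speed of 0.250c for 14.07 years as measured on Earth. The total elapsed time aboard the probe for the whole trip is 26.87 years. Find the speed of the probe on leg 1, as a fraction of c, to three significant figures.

β = 0.866

Leg 1: speed unknown; τ_1 = 26.49/γ_1.
Leg 2: γ = 1/√(1 − 0.250²) = 1/√0.9375 = 1.033; τ_2 = 14.07/1.033 = 13.62 years.
Total proper time: τ_1 + 13.62 = 26.87, so τ_1 = 26.87 − 13.62 = 13.25 years.
γ_1 = 26.49/13.25 = 2.000; β = √(1 − 1/γ²) = √0.7499.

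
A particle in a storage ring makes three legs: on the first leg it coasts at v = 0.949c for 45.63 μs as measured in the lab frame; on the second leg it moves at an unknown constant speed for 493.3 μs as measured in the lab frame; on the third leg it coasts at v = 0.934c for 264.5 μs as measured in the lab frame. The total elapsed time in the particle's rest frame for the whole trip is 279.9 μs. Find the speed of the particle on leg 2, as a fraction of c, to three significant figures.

β = 0.938

Leg 1: γ = 1/√(1 − 0.949²) = 1/√0.09940 = 3.172; τ_1 = 45.63/3.172 = 14.39 μs.
Leg 2: speed unknown; τ_2 = 493.3/γ_2.
Leg 3: γ = 1/√(1 − 0.934²) = 1/√0.1276 = 2.799; τ_3 = 264.5/2.799 = 94.50 μs.
Total proper time: 14.39 + τ_2 + 94.50 = 279.9, so τ_2 = 279.9 − 108.9 = 171.0 μs.
γ_2 = 493.3/171.0 = 2.885; β = √(1 − 1/γ²) = √0.8798.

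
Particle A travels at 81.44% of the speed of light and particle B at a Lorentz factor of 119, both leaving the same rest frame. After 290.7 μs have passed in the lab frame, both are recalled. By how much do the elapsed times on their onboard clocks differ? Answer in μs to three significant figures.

|τ_A − τ_B| = 166 μs

A: β = 0.8144; γ = 1/√(1 − 0.8144²) = 1/√0.3368 = 1.723; τ_A = 290.7/1.723 = 168.7 μs.
B: γ = 119; τ_B = 290.7/119.0 = 2.443 μs.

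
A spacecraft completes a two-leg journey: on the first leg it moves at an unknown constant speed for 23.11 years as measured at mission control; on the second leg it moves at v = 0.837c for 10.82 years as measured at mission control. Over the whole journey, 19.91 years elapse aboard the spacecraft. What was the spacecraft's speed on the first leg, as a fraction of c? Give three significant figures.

Leg 1: speed unknown; τ_1 = 23.11/γ_1.
Leg 2: γ = 1/√(1 − 0.837²) = 1/√0.2994 = 1.827; τ_2 = 10.82/1.827 = 5.921 years.
Total proper time: τ_1 + 5.921 = 19.91, so τ_1 = 19.91 − 5.921 = 13.99 years.
γ_1 = 23.11/13.99 = 1.652; β = √(1 − 1/γ²) = √0.6336.

β = 0.796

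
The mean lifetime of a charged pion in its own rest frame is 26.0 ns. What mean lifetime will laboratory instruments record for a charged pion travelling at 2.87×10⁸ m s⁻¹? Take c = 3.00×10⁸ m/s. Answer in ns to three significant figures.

β = 2.87×10⁸/3.00×10⁸ = 0.9567; γ = 1/√(1 − 0.9567²) = 3.434
The rest-frame lifetime is the proper time; the lab measures the dilated interval Δt = γτ₀ = 3.434 × 26.0 ns.

Δt = 89.3 ns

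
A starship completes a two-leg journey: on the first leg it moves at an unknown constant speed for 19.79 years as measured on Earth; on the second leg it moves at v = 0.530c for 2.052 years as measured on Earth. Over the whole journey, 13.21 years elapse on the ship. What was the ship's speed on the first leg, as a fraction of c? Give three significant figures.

Leg 1: speed unknown; τ_1 = 19.79/γ_1.
Leg 2: γ = 1/√(1 − 0.530²) = 1/√0.7191 = 1.179; τ_2 = 2.052/1.179 = 1.740 years.
Total proper time: τ_1 + 1.740 = 13.21, so τ_1 = 13.21 − 1.740 = 11.47 years.
γ_1 = 19.79/11.47 = 1.725; β = √(1 − 1/γ²) = √0.6641.

β = 0.815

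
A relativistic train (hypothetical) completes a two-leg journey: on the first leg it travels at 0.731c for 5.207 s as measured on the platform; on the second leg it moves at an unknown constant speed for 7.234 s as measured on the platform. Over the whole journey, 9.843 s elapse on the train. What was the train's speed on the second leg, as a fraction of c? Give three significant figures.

β = 0.494

Leg 1: γ = 1/√(1 − 0.731²) = 1/√0.4656 = 1.465; τ_1 = 5.207/1.465 = 3.553 s.
Leg 2: speed unknown; τ_2 = 7.234/γ_2.
Total proper time: 3.553 + τ_2 = 9.843, so τ_2 = 9.843 − 3.553 = 6.290 s.
γ_2 = 7.234/6.290 = 1.150; β = √(1 − 1/γ²) = √0.2440.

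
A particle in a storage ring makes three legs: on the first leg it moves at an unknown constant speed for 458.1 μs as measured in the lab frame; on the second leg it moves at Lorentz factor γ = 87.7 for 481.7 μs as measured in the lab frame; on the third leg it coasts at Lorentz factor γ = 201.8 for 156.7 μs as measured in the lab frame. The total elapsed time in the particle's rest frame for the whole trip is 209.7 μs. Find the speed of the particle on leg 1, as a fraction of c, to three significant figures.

β = 0.896

Leg 1: speed unknown; τ_1 = 458.1/γ_1.
Leg 2: γ = 87.7; τ_2 = 481.7/87.70 = 5.493 μs.
Leg 3: γ = 201.8; τ_3 = 156.7/201.8 = 0.7765 μs.
Total proper time: τ_1 + 5.493 + 0.7765 = 209.7, so τ_1 = 209.7 − 6.269 = 203.4 μs.
γ_1 = 458.1/203.4 = 2.252; β = √(1 − 1/γ²) = √0.8028.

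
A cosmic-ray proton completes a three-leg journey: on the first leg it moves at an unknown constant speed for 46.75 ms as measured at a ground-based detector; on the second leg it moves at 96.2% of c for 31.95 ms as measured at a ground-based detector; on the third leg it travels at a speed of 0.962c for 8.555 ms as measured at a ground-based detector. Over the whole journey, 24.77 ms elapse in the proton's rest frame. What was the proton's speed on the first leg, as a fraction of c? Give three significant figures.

Leg 1: speed unknown; τ_1 = 46.75/γ_1.
Leg 2: β = 0.962; γ = 1/√(1 − 0.962²) = 1/√0.07456 = 3.662; τ_2 = 31.95/3.662 = 8.724 ms.
Leg 3: γ = 1/√(1 − 0.962²) = 1/√0.07456 = 3.662; τ_3 = 8.555/3.662 = 2.336 ms.
Total proper time: τ_1 + 8.724 + 2.336 = 24.77, so τ_1 = 24.77 − 11.06 = 13.71 ms.
γ_1 = 46.75/13.71 = 3.410; β = √(1 − 1/γ²) = √0.9140.

β = 0.956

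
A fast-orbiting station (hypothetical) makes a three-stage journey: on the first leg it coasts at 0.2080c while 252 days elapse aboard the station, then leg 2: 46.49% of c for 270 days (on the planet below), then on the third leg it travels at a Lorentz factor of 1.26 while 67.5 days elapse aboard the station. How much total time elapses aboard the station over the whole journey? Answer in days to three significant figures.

Leg 1: 252 days is already measured aboard the station.
Leg 2: β = 0.4649; γ = 1/√(1 − 0.4649²) = 1/√0.7839 = 1.129; τ_2 = 270/1.129 = 239.0 days.
Leg 3: 67.5 days is already measured aboard the station.
Total: 252.0 + 239.0 + 67.50 days.

τ = 559 days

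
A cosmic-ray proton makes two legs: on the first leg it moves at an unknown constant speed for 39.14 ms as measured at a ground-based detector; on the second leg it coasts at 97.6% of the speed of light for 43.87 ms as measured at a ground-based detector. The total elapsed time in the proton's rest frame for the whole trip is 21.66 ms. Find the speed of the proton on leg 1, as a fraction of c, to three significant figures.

Leg 1: speed unknown; τ_1 = 39.14/γ_1.
Leg 2: β = 0.976; γ = 1/√(1 − 0.976²) = 1/√0.04742 = 4.592; τ_2 = 43.87/4.592 = 9.554 ms.
Total proper time: τ_1 + 9.554 = 21.66, so τ_1 = 21.66 − 9.554 = 12.11 ms.
γ_1 = 39.14/12.11 = 3.233; β = √(1 − 1/γ²) = √0.9043.

β = 0.951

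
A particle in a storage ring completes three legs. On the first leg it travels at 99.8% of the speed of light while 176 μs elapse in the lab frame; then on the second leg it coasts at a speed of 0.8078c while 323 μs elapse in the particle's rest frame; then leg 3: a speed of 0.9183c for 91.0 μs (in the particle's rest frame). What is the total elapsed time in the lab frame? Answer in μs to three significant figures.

Δt = 954 μs

Leg 1: 176 μs is already measured in the lab frame.
Leg 2: γ = 1/√(1 − 0.8078²) = 1/√0.3475 = 1.696; Δt_2 = 1.696 × 323 = 548.0 μs.
Leg 3: γ = 1/√(1 − 0.9183²) = 1/√0.1567 = 2.526; Δt_3 = 2.526 × 91.0 = 229.9 μs.
Total: 176.0 + 548.0 + 229.9 μs.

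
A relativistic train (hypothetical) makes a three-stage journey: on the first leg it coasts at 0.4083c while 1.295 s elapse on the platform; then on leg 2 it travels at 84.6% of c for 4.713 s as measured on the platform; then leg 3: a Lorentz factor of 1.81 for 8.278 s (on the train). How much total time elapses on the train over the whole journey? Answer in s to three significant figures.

Leg 1: γ = 1/√(1 − 0.4083²) = 1/√0.8333 = 1.095; τ_1 = 1.295/1.095 = 1.182 s.
Leg 2: β = 0.846; γ = 1/√(1 − 0.846²) = 1/√0.2843 = 1.876; τ_2 = 4.713/1.876 = 2.513 s.
Leg 3: 8.278 s is already measured on the train.
Total: 1.182 + 2.513 + 8.278 s.

τ = 12.0 s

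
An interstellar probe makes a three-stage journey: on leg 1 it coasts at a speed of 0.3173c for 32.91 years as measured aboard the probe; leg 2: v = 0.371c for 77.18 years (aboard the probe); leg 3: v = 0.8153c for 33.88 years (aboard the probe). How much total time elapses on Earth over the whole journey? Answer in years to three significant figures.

Leg 1: γ = 1/√(1 − 0.3173²) = 1/√0.8993 = 1.054; Δt_1 = 1.054 × 32.91 = 34.70 years.
Leg 2: γ = 1/√(1 − 0.371²) = 1/√0.8624 = 1.077; Δt_2 = 1.077 × 77.18 = 83.11 years.
Leg 3: γ = 1/√(1 − 0.8153²) = 1/√0.3353 = 1.727; Δt_3 = 1.727 × 33.88 = 58.51 years.
Total: 34.70 + 83.11 + 58.51 years.

Δt = 176 years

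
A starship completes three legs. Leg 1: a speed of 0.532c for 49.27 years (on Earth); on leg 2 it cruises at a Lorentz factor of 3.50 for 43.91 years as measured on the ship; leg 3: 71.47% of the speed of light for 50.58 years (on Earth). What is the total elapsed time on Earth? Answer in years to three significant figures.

Leg 1: 49.27 years is already measured on Earth.
Leg 2: γ = 3.50; Δt_2 = 3.500 × 43.91 = 153.7 years.
Leg 3: 50.58 years is already measured on Earth.
Total: 49.27 + 153.7 + 50.58 years.

Δt = 254 years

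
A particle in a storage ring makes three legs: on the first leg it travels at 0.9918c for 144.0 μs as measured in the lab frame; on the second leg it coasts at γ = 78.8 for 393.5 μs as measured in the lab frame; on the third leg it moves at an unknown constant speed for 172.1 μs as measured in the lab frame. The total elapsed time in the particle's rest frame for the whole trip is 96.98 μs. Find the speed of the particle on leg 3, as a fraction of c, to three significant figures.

β = 0.904

Leg 1: γ = 1/√(1 − 0.9918²) = 1/√0.01633 = 7.825; τ_1 = 144.0/7.825 = 18.40 μs.
Leg 2: γ = 78.8; τ_2 = 393.5/78.80 = 4.994 μs.
Leg 3: speed unknown; τ_3 = 172.1/γ_3.
Total proper time: 18.40 + 4.994 + τ_3 = 96.98, so τ_3 = 96.98 − 23.40 = 73.58 μs.
γ_3 = 172.1/73.58 = 2.339; β = √(1 − 1/γ²) = √0.8172.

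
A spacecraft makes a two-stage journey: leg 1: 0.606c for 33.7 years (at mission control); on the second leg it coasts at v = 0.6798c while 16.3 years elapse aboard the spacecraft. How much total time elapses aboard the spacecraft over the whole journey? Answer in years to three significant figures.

Leg 1: γ = 1/√(1 − 0.606²) = 1/√0.6328 = 1.257; τ_1 = 33.7/1.257 = 26.81 years.
Leg 2: 16.3 years is already measured aboard the spacecraft.
Total: 26.81 + 16.30 years.

τ = 43.1 years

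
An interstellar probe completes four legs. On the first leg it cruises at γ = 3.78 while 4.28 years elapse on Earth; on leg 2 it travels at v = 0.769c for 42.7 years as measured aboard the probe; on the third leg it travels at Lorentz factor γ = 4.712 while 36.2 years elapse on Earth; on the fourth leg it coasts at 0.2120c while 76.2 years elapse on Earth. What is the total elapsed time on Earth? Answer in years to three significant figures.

Δt = 183 years

Leg 1: 4.28 years is already measured on Earth.
Leg 2: γ = 1/√(1 − 0.769²) = 1/√0.4086 = 1.564; Δt_2 = 1.564 × 42.7 = 66.80 years.
Leg 3: 36.2 years is already measured on Earth.
Leg 4: 76.2 years is already measured on Earth.
Total: 4.280 + 66.80 + 36.20 + 76.20 years.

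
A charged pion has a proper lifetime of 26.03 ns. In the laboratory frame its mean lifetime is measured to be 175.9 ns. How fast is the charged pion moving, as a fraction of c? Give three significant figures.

β = 0.989

γ = Δt/τ₀ = 175.9/26.03 = 6.758
β = √(1 − 1/γ²) = √(1 − 0.02190) = √0.9781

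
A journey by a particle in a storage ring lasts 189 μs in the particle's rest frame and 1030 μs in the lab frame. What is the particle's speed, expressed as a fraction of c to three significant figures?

β = 0.983

The proper time is measured in the particle's rest frame (both events occur at the particle's location); Δt is measured in the lab frame. γ = Δt/τ = 1030/189 = 5.450.
β = √(1 − 1/γ²) = √(1 − 0.03367) = √0.9663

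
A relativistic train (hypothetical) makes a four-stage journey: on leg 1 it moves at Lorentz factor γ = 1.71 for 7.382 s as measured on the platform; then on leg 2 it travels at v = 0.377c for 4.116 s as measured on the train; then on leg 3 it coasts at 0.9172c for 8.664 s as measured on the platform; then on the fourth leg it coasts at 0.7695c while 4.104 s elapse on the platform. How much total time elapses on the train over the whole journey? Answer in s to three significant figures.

Leg 1: γ = 1.71; τ_1 = 7.382/1.710 = 4.317 s.
Leg 2: 4.116 s is already measured on the train.
Leg 3: γ = 1/√(1 − 0.9172²) = 1/√0.1587 = 2.510; τ_3 = 8.664/2.510 = 3.452 s.
Leg 4: γ = 1/√(1 − 0.7695²) = 1/√0.4079 = 1.566; τ_4 = 4.104/1.566 = 2.621 s.
Total: 4.317 + 4.116 + 3.452 + 2.621 s.

τ = 14.5 s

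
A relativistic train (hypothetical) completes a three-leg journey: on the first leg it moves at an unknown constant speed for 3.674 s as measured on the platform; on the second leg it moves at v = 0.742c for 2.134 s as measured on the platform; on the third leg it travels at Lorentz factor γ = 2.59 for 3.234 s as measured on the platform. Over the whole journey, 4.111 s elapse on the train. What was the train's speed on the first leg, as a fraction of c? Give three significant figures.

Leg 1: speed unknown; τ_1 = 3.674/γ_1.
Leg 2: γ = 1/√(1 − 0.742²) = 1/√0.4494 = 1.492; τ_2 = 2.134/1.492 = 1.431 s.
Leg 3: γ = 2.59; τ_3 = 3.234/2.590 = 1.249 s.
Total proper time: τ_1 + 1.431 + 1.249 = 4.111, so τ_1 = 4.111 − 2.679 = 1.432 s.
γ_1 = 3.674/1.432 = 2.566; β = √(1 − 1/γ²) = √0.8481.

β = 0.921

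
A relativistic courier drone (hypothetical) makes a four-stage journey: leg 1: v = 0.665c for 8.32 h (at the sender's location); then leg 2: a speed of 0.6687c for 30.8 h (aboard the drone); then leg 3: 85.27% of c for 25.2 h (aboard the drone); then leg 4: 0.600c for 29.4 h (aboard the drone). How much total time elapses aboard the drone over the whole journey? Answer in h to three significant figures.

τ = 91.6 h

Leg 1: γ = 1/√(1 − 0.665²) = 1/√0.5578 = 1.339; τ_1 = 8.32/1.339 = 6.214 h.
Leg 2: 30.8 h is already measured aboard the drone.
Leg 3: 25.2 h is already measured aboard the drone.
Leg 4: 29.4 h is already measured aboard the drone.
Total: 6.214 + 30.80 + 25.20 + 29.40 h.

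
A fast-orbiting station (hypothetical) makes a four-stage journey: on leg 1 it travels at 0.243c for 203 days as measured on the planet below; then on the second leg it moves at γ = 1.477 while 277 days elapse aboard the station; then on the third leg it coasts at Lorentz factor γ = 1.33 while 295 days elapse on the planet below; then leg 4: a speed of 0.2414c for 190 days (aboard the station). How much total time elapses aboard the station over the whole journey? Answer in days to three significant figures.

Leg 1: γ = 1/√(1 − 0.243²) = 1/√0.9410 = 1.031; τ_1 = 203/1.031 = 196.9 days.
Leg 2: 277 days is already measured aboard the station.
Leg 3: γ = 1.33; τ_3 = 295/1.330 = 221.8 days.
Leg 4: 190 days is already measured aboard the station.
Total: 196.9 + 277.0 + 221.8 + 190.0 days.

τ = 886 days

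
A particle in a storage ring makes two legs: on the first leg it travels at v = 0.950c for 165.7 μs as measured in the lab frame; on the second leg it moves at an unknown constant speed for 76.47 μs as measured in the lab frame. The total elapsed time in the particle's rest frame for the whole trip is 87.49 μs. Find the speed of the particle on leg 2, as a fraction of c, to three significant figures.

Leg 1: γ = 1/√(1 − 0.950²) = 1/√0.09750 = 3.203; τ_1 = 165.7/3.203 = 51.74 μs.
Leg 2: speed unknown; τ_2 = 76.47/γ_2.
Total proper time: 51.74 + τ_2 = 87.49, so τ_2 = 87.49 − 51.74 = 35.75 μs.
γ_2 = 76.47/35.75 = 2.139; β = √(1 − 1/γ²) = √0.7814.

β = 0.884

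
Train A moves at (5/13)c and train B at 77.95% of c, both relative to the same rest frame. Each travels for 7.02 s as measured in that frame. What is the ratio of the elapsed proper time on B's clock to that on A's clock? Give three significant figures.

A: γ = 1/√(1 − (5/13)²) = 13/12 ≈ 1.083. B: β = 0.7795; γ = 1/√(1 − 0.7795²) = 1/√0.3924 = 1.596.
τ_A/τ_B = γ_B/γ_A = 1.596/1.083 = 1.474, so τ_B/τ_A = 0.6786.

τ_B/τ_A = 0.679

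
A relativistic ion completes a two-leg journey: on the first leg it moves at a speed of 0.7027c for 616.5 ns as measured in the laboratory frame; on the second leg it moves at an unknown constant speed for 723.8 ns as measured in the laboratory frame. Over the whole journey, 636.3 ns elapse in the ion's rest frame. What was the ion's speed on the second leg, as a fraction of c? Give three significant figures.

β = 0.962

Leg 1: γ = 1/√(1 − 0.7027²) = 1/√0.5062 = 1.406; τ_1 = 616.5/1.406 = 438.6 ns.
Leg 2: speed unknown; τ_2 = 723.8/γ_2.
Total proper time: 438.6 + τ_2 = 636.3, so τ_2 = 636.3 − 438.6 = 197.7 ns.
γ_2 = 723.8/197.7 = 3.662; β = √(1 − 1/γ²) = √0.9254.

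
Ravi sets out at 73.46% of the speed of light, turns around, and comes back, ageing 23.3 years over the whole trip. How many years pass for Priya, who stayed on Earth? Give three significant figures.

Δt = 34.3 years

β = 0.7346; γ = 1/√(1 − 0.7346²) = 1/√0.4604 = 1.474
Earth-frame duration is the dilated interval: Δt = γτ = 1.474 × 23.3 years.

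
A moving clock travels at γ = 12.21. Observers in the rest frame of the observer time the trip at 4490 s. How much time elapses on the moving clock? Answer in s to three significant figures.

τ = 368 s

γ = 12.21
The interval measured in the rest frame of the observer is the dilated one; the clock on the moving clock measures the proper time τ = Δt/γ = 4490/12.21 s.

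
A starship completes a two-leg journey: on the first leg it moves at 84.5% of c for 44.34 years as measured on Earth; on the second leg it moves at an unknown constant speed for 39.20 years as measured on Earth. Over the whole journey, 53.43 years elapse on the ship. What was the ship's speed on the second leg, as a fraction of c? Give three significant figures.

β = 0.652

Leg 1: β = 0.845; γ = 1/√(1 − 0.845²) = 1/√0.2860 = 1.870; τ_1 = 44.34/1.870 = 23.71 years.
Leg 2: speed unknown; τ_2 = 39.20/γ_2.
Total proper time: 23.71 + τ_2 = 53.43, so τ_2 = 53.43 − 23.71 = 29.72 years.
γ_2 = 39.20/29.72 = 1.319; β = √(1 − 1/γ²) = √0.4252.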